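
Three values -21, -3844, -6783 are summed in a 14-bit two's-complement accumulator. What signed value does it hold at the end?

5736

-21 + (-3844) = -3865 (11000011100111)
-3865 + (-6783) = -10648 → wraps to 5736 (01011001101000)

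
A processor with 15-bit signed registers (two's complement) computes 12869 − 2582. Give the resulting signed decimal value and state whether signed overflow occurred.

12869 → 011001001000101
2582 → 000101000010110
Subtract via negate-and-add: invert 000101000010110 + 1 = 111010111101010 (i.e. -2582).
  011001001000101
+ 111010111101010
= 010100000101111  (discard carry-out 1)
Result 010100000101111: MSB = 0 → value 10287.
Addends (after negating the subtrahend) have opposite signs, so signed overflow cannot occur.

10287; no overflow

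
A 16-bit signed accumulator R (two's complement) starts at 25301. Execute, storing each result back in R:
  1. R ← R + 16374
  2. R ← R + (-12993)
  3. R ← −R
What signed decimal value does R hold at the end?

Start: R = 25301 = 0110001011010101.
R = 25301 + 16374 = 41675; wraps to -23861 = 1010001011001011
R = -23861 + (-12993) = -36854; wraps to 28682 = 0111000000001010
R = −(28682) = -28682 = 1000111111110110

-28682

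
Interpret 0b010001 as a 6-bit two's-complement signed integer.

17

MSB is 0, so the value is non-negative: 010001 = 17.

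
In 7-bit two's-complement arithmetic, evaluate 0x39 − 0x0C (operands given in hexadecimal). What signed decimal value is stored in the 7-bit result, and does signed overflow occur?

45; no overflow

0x39 = 0111001 = 57 (signed)
0x0C = 0001100 = 12 (signed)
Subtract via negate-and-add: invert 0001100 + 1 = 1110100 (i.e. -12).
  0111001
+ 1110100
= 0101101  (discard carry-out 1)
Result 0101101: MSB = 0 → value 45.
Addends (after negating the subtrahend) have opposite signs, so signed overflow cannot occur.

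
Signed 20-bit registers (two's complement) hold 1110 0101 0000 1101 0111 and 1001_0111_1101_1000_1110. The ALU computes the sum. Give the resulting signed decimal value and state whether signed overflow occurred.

1110 0101 0000 1101 0111 → 11100101000011010111 = -110377 (signed)
1001_0111_1101_1000_1110 → 10010111110110001110 = -426610 (signed)
  11100101000011010111
+ 10010111110110001110
= 01111100111001100101  (discard carry-out 1)
Result 01111100111001100101: MSB = 0 → value 511589.
Both addends are negative but the stored result is non-negative: signed overflow. The true value -110377 + (-426610) = -536987 lies outside [-524288, 524287].

511589; overflow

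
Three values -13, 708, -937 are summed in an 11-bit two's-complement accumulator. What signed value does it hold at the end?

-242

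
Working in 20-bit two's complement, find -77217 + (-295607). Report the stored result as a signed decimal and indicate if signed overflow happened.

-77217 → 11101101001001011111
-295607 → 10110111110101001001
  11101101001001011111
+ 10110111110101001001
= 10100100111110101000  (discard carry-out 1)
Result 10100100111110101000: MSB = 1 → 675752 − 1048576 = -372824.
Both addends are negative and so is the stored result: no signed overflow.

-372824; no overflow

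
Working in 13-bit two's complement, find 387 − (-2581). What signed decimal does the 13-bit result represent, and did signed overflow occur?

2968; no overflow

387 → 0000110000011
-2581 → 1010111101011
Subtract via negate-and-add: invert 1010111101011 + 1 = 0101000010101 (i.e. 2581).
  0000110000011
+ 0101000010101
= 0101110011000
Result 0101110011000: MSB = 0 → value 2968.
Both addends (after negating the subtrahend) are non-negative and so is the stored result: no signed overflow.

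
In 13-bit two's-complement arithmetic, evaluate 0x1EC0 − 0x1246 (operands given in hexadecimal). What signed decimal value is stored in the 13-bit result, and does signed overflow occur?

0x1EC0 = 1111011000000 = -320 (signed)
0x1246 = 1001001000110 = -3514 (signed)
Subtract via negate-and-add: invert 1001001000110 + 1 = 0110110111010 (i.e. 3514).
  1111011000000
+ 0110110111010
= 0110001111010  (discard carry-out 1)
Result 0110001111010: MSB = 0 → value 3194.
Addends (after negating the subtrahend) have opposite signs, so signed overflow cannot occur.

3194; no overflow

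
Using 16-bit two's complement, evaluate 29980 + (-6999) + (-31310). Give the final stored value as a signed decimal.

-8329

29980 + (-6999) = 22981 (0101100111000101)
22981 + (-31310) = -8329 (1101111101110111)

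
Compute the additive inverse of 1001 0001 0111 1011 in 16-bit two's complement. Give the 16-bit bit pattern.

0110111010000101

Invert: 0110111010000100. Add 1: 0110111010000101.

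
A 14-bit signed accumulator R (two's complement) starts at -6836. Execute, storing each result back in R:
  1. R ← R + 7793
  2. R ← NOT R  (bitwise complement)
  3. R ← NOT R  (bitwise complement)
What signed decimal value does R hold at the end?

957

Start: R = -6836 = 10010101001100.
R = -6836 + 7793 = 957 = 00001110111101
R = NOT 00001110111101 = 11110001000010 = -958
R = NOT 11110001000010 = 00001110111101 = 957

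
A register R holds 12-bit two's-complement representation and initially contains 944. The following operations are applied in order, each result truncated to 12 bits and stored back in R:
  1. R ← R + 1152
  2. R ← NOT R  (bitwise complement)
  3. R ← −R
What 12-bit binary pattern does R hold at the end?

Start: R = 944 = 001110110000.
R = 944 + 1152 = 2096; wraps to -2000 = 100000110000
R = NOT 100000110000 = 011111001111 = 1999
R = −(1999) = -1999 = 100000110001

100000110001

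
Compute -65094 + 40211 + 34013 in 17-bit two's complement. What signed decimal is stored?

9130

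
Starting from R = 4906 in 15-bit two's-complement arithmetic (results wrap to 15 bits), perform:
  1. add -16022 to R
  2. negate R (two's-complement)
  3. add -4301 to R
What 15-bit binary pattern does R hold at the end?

001101010011111

Start: R = 4906 = 001001100101010.
R = 4906 + (-16022) = -11116 = 101010010010100
R = −(-11116) = 11116 = 010101101101100
R = 11116 + (-4301) = 6815 = 001101010011111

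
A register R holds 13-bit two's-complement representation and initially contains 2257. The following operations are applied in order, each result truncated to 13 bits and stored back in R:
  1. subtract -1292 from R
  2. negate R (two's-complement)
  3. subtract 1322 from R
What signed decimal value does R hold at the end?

Start: R = 2257 = 0100011010001.
R = 2257 − (-1292) = 3549 = 0110111011101
R = −(3549) = -3549 = 1001000100011
R = -3549 − 1322 = -4871; wraps to 3321 = 0110011111001

3321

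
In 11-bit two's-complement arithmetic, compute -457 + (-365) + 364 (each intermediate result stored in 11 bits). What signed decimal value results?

-458

-457 + (-365) = -822 (10011001010)
-822 + 364 = -458 (11000110110)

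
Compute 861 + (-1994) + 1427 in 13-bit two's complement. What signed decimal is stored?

294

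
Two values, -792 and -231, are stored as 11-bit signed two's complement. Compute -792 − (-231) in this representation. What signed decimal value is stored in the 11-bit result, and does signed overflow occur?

-792 → 10011101000
-231 → 11100011001
Subtract via negate-and-add: invert 11100011001 + 1 = 00011100111 (i.e. 231).
  10011101000
+ 00011100111
= 10111001111
Result 10111001111: MSB = 1 → 1487 − 2048 = -561.
Addends (after negating the subtrahend) have opposite signs, so signed overflow cannot occur.

-561; no overflow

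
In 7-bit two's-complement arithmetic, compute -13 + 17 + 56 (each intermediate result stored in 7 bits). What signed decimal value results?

60

-13 + 17 = 4 (0000100)
4 + 56 = 60 (0111100)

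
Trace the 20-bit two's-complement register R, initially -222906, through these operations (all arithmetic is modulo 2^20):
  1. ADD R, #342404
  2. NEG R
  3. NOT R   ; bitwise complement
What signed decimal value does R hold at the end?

119497

Start: R = -222906 = 11001001100101000110.
R = -222906 + 342404 = 119498 = 00011101001011001010
R = −(119498) = -119498 = 11100010110100110110
R = NOT 11100010110100110110 = 00011101001011001001 = 119497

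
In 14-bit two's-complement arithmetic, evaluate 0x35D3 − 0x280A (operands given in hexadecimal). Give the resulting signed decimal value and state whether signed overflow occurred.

0x35D3 = 11010111010011 = -2605 (signed)
0x280A = 10100000001010 = -6134 (signed)
Subtract via negate-and-add: invert 10100000001010 + 1 = 01011111110110 (i.e. 6134).
  11010111010011
+ 01011111110110
= 00110111001001  (discard carry-out 1)
Result 00110111001001: MSB = 0 → value 3529.
Addends (after negating the subtrahend) have opposite signs, so signed overflow cannot occur.

3529; no overflow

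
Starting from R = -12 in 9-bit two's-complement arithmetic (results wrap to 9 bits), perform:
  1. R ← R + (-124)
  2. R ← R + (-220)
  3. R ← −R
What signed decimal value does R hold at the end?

-156

Start: R = -12 = 111110100.
R = -12 + (-124) = -136 = 101111000
R = -136 + (-220) = -356; wraps to 156 = 010011100
R = −(156) = -156 = 101100100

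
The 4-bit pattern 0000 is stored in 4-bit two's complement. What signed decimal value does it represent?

MSB is 0, so the value is non-negative: 0000 = 0.

0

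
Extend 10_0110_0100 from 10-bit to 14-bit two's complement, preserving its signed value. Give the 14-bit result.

MSB of 1001100100 is 1; replicate it into the new high bits.
1111|1001100100 → 11111001100100 (still -412).

11111001100100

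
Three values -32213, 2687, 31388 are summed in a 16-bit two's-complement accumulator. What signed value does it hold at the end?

-32213 + 2687 = -29526 (1000110010101010)
-29526 + 31388 = 1862 (0000011101000110)

1862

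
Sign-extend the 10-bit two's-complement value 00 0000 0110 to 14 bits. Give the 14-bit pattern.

00000000000110

MSB of 0000000110 is 0; replicate it into the new high bits.
0000|0000000110 → 00000000000110 (still 6).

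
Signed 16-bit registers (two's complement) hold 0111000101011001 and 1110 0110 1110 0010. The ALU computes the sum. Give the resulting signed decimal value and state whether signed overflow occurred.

0111000101011001 = 29017 (signed)
1110 0110 1110 0010 → 1110011011100010 = -6430 (signed)
  0111000101011001
+ 1110011011100010
= 0101100000111011  (discard carry-out 1)
Result 0101100000111011: MSB = 0 → value 22587.
Addends have opposite signs, so signed overflow cannot occur.

22587; no overflow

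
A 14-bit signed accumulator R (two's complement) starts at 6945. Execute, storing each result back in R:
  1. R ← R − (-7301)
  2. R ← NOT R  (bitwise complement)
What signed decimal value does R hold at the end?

2137

Start: R = 6945 = 01101100100001.
R = 6945 − (-7301) = 14246; wraps to -2138 = 11011110100110
R = NOT 11011110100110 = 00100001011001 = 2137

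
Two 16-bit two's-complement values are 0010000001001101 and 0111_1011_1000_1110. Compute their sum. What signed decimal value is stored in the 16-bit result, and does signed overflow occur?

-25637; overflow

0010000001001101 = 8269 (signed)
0111_1011_1000_1110 → 0111101110001110 = 31630 (signed)
  0010000001001101
+ 0111101110001110
= 1001101111011011
Result 1001101111011011: MSB = 1 → 39899 − 65536 = -25637.
Both addends are non-negative but the stored result is negative: signed overflow. The true value 8269 + 31630 = 39899 lies outside [-32768, 32767].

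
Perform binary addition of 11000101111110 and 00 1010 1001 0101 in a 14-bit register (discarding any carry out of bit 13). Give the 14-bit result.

11110000010011

  11000101111110
+ 00101010010101
= 11110000010011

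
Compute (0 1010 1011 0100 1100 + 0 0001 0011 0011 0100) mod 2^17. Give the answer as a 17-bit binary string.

01011111010000000

  01010101101001100
+ 00001001100110100
= 01011111010000000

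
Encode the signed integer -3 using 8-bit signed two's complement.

11111101

|-3| = 3 = 00000011 in 8 bits.
Invert the bits: 11111100. Add 1: 11111101.
Check: 11111101 reads as 253 − 256 = -3.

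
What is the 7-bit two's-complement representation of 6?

0000110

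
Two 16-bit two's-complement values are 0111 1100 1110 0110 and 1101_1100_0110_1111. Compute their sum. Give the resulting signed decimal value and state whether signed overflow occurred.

22869; no overflow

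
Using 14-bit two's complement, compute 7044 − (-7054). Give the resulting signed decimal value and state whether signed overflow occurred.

7044 → 01101110000100
-7054 → 10010001110010
Subtract via negate-and-add: invert 10010001110010 + 1 = 01101110001110 (i.e. 7054).
  01101110000100
+ 01101110001110
= 11011100010010
Result 11011100010010: MSB = 1 → 14098 − 16384 = -2286.
Both addends (after negating the subtrahend) are non-negative but the stored result is negative: signed overflow. The true value 7044 − (-7054) = 14098 lies outside [-8192, 8191].

-2286; overflow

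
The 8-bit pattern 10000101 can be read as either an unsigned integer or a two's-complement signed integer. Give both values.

unsigned = 133, signed = -123

Unsigned: 10000101 = 133.
Signed: MSB=1 → 133 − 256 = -123.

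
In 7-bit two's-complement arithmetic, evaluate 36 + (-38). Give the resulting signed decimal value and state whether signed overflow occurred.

-2; no overflow

36 → 0100100
-38 → 1011010
  0100100
+ 1011010
= 1111110
Result 1111110: MSB = 1 → 126 − 128 = -2.
Addends have opposite signs, so signed overflow cannot occur.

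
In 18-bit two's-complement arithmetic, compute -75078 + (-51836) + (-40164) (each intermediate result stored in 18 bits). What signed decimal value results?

95066

-75078 + (-51836) = -126914 (100001000000111110)
-126914 + (-40164) = -167078 → wraps to 95066 (010111001101011010)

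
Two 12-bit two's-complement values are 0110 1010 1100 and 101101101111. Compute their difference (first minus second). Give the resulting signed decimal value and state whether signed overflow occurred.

-1219; overflow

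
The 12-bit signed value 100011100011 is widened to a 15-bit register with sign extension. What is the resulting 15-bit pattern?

111100011100011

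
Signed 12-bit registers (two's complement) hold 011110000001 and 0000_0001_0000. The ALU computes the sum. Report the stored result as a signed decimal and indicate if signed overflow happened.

1937; no overflow

011110000001 = 1921 (signed)
0000_0001_0000 → 000000010000 = 16 (signed)
  011110000001
+ 000000010000
= 011110010001
Result 011110010001: MSB = 0 → value 1937.
Both addends are non-negative and so is the stored result: no signed overflow.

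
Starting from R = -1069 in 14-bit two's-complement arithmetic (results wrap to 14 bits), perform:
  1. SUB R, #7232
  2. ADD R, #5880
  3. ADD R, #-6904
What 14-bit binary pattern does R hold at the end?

Start: R = -1069 = 11101111010011.
R = -1069 − 7232 = -8301; wraps to 8083 = 01111110010011
R = 8083 + 5880 = 13963; wraps to -2421 = 11011010001011
R = -2421 + (-6904) = -9325; wraps to 7059 = 01101110010011

01101110010011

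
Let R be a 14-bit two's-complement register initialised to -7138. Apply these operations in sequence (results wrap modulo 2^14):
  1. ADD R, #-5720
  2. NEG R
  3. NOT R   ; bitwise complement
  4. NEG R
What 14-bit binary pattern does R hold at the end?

Start: R = -7138 = 10010000011110.
R = -7138 + (-5720) = -12858; wraps to 3526 = 00110111000110
R = −(3526) = -3526 = 11001000111010
R = NOT 11001000111010 = 00110111000101 = 3525
R = −(3525) = -3525 = 11001000111011

11001000111011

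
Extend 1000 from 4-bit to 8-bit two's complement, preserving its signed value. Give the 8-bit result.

11111000

MSB of 1000 is 1; replicate it into the new high bits.
1111|1000 → 11111000 (still -8).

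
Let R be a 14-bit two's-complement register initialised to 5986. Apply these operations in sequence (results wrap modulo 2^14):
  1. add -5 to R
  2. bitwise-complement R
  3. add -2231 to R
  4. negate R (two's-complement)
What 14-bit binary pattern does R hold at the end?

Start: R = 5986 = 01011101100010.
R = 5986 + (-5) = 5981 = 01011101011101
R = NOT 01011101011101 = 10100010100010 = -5982
R = -5982 + (-2231) = -8213; wraps to 8171 = 01111111101011
R = −(8171) = -8171 = 10000000010101

10000000010101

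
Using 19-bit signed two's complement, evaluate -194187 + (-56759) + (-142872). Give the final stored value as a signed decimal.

-194187 + (-56759) = -250946 (1000010101110111110)
-250946 + (-142872) = -393818 → wraps to 130470 (0011111110110100110)

130470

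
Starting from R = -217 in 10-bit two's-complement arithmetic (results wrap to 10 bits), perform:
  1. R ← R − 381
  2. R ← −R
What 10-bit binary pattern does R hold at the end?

1001010110

Start: R = -217 = 1100100111.
R = -217 − 381 = -598; wraps to 426 = 0110101010
R = −(426) = -426 = 1001010110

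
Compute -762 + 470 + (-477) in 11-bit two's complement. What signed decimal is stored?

-769

-762 + 470 = -292 (11011011100)
-292 + (-477) = -769 (10011111111)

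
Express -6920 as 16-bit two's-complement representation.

|-6920| = 6920 = 0001101100001000 in 16 bits.
Invert the bits: 1110010011110111. Add 1: 1110010011111000.
Check: 1110010011111000 reads as 58616 − 65536 = -6920.

1110010011111000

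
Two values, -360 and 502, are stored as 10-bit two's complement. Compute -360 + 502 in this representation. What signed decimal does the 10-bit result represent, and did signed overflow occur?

142; no overflow

-360 → 1010011000
502 → 0111110110
  1010011000
+ 0111110110
= 0010001110  (discard carry-out 1)
Result 0010001110: MSB = 0 → value 142.
Addends have opposite signs, so signed overflow cannot occur.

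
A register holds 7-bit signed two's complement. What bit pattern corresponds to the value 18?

0010010

18 is non-negative, so write it directly in 7 bits: 0010010.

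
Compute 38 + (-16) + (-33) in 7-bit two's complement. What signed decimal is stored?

-11

38 + (-16) = 22 (0010110)
22 + (-33) = -11 (1110101)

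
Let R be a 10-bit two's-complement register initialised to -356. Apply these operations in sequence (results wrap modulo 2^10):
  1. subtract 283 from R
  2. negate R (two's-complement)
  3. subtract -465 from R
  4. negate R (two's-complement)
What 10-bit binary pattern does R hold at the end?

1110110000

Start: R = -356 = 1010011100.
R = -356 − 283 = -639; wraps to 385 = 0110000001
R = −(385) = -385 = 1001111111
R = -385 − (-465) = 80 = 0001010000
R = −(80) = -80 = 1110110000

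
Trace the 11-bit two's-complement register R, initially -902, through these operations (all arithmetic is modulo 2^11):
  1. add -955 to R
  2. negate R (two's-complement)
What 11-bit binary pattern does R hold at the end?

11101000001

Start: R = -902 = 10001111010.
R = -902 + (-955) = -1857; wraps to 191 = 00010111111
R = −(191) = -191 = 11101000001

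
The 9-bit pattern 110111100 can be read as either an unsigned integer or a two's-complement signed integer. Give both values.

Unsigned: 110111100 = 444.
Signed: MSB=1 → 444 − 512 = -68.

unsigned = 444, signed = -68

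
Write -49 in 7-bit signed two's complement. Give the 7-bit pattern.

|-49| = 49 = 0110001 in 7 bits.
Invert the bits: 1001110. Add 1: 1001111.

1001111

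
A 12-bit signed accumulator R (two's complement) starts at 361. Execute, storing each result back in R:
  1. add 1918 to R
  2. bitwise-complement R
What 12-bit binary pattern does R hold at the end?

011100011000

Start: R = 361 = 000101101001.
R = 361 + 1918 = 2279; wraps to -1817 = 100011100111
R = NOT 100011100111 = 011100011000 = 1816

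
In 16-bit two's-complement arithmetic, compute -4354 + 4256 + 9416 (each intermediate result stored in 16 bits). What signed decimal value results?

9318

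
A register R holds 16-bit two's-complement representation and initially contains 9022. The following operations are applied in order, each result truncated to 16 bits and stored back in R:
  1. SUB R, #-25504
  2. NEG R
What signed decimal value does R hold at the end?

31010

Start: R = 9022 = 0010001100111110.
R = 9022 − (-25504) = 34526; wraps to -31010 = 1000011011011110
R = −(-31010) = 31010 = 0111100100100010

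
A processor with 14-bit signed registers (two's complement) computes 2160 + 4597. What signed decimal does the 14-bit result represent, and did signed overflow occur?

2160 → 00100001110000
4597 → 01000111110101
  00100001110000
+ 01000111110101
= 01101001100101
Result 01101001100101: MSB = 0 → value 6757.
Both addends are non-negative and so is the stored result: no signed overflow.

6757; no overflow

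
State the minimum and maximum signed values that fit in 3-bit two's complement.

min = -4, max = 3

Minimum: −2^2 = -4.
Maximum: 2^2 − 1 = 3.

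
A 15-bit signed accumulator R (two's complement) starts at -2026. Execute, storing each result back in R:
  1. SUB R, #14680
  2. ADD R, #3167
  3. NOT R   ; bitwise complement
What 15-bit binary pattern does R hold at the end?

Start: R = -2026 = 111100000010110.
R = -2026 − 14680 = -16706; wraps to 16062 = 011111010111110
R = 16062 + 3167 = 19229; wraps to -13539 = 100101100011101
R = NOT 100101100011101 = 011010011100010 = 13538

011010011100010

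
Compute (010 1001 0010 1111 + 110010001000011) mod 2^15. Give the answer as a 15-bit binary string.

  010100100101111
+ 110010001000011
= 000110101110010  (discard carry-out 1)

000110101110010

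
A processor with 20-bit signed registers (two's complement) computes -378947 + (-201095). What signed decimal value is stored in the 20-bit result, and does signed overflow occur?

-378947 → 10100011011110111101
-201095 → 11001110111001111001
  10100011011110111101
+ 11001110111001111001
= 01110010011000110110  (discard carry-out 1)
Result 01110010011000110110: MSB = 0 → value 468534.
Both addends are negative but the stored result is non-negative: signed overflow. The true value -378947 + (-201095) = -580042 lies outside [-524288, 524287].

468534; overflow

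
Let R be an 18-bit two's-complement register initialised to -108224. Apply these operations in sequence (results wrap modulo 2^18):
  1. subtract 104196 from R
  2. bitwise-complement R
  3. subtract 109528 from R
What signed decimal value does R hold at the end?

102891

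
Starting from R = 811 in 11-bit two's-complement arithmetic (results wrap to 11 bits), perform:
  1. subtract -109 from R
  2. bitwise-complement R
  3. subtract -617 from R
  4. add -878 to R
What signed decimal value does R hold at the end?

866

Start: R = 811 = 01100101011.
R = 811 − (-109) = 920 = 01110011000
R = NOT 01110011000 = 10001100111 = -921
R = -921 − (-617) = -304 = 11011010000
R = -304 + (-878) = -1182; wraps to 866 = 01101100010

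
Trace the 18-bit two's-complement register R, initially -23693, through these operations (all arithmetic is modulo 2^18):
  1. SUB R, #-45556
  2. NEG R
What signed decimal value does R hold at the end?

-21863

Start: R = -23693 = 111010001101110011.
R = -23693 − (-45556) = 21863 = 000101010101100111
R = −(21863) = -21863 = 111010101010011001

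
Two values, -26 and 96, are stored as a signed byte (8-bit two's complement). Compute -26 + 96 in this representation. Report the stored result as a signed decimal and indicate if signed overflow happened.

70; no overflow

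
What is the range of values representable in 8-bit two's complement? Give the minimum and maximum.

Minimum: −2^7 = -128.
Maximum: 2^7 − 1 = 127.

min = -128, max = 127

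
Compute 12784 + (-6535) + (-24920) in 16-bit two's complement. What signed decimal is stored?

-18671

12784 + (-6535) = 6249 (0001100001101001)
6249 + (-24920) = -18671 (1011011100010001)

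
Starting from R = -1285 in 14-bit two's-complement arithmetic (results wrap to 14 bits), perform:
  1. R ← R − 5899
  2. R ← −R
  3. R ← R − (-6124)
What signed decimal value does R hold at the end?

Start: R = -1285 = 11101011111011.
R = -1285 − 5899 = -7184 = 10001111110000
R = −(-7184) = 7184 = 01110000010000
R = 7184 − (-6124) = 13308; wraps to -3076 = 11001111111100

-3076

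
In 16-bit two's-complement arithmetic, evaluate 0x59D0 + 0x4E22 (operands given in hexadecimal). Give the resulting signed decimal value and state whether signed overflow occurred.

0x59D0 = 0101100111010000 = 22992 (signed)
0x4E22 = 0100111000100010 = 20002 (signed)
  0101100111010000
+ 0100111000100010
= 1010011111110010
Result 1010011111110010: MSB = 1 → 42994 − 65536 = -22542.
Both addends are non-negative but the stored result is negative: signed overflow. The true value 22992 + 20002 = 42994 lies outside [-32768, 32767].

-22542; overflow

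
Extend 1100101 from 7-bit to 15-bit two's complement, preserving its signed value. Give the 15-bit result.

MSB of 1100101 is 1; replicate it into the new high bits.
11111111|1100101 → 111111111100101 (still -27).

111111111100101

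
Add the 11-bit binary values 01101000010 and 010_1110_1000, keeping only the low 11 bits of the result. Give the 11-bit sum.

11000101010

  01101000010
+ 01011101000
= 11000101010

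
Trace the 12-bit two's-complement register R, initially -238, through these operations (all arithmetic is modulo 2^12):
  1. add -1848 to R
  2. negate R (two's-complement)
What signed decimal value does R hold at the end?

-2010

Start: R = -238 = 111100010010.
R = -238 + (-1848) = -2086; wraps to 2010 = 011111011010
R = −(2010) = -2010 = 100000100110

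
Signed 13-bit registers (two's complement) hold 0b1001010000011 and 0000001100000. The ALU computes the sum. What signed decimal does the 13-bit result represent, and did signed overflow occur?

0b1001010000011 → 1001010000011 = -3453 (signed)
0000001100000 = 96 (signed)
  1001010000011
+ 0000001100000
= 1001011100011
Result 1001011100011: MSB = 1 → 4835 − 8192 = -3357.
Addends have opposite signs, so signed overflow cannot occur.

-3357; no overflow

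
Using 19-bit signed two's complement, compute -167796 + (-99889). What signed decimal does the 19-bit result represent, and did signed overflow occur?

-167796 → 1010111000010001100
-99889 → 1100111100111001111
  1010111000010001100
+ 1100111100111001111
= 0111110101001011011  (discard carry-out 1)
Result 0111110101001011011: MSB = 0 → value 256603.
Both addends are negative but the stored result is non-negative: signed overflow. The true value -167796 + (-99889) = -267685 lies outside [-262144, 262143].

256603; overflow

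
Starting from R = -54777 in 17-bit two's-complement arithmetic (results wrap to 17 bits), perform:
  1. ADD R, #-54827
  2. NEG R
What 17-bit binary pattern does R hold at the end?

Start: R = -54777 = 10010101000000111.
R = -54777 + (-54827) = -109604; wraps to 21468 = 00101001111011100
R = −(21468) = -21468 = 11010110000100100

11010110000100100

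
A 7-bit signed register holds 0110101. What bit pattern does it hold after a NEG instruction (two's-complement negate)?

1001011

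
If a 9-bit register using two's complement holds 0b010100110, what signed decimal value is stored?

MSB is 0, so the value is non-negative: 010100110 = 166.

166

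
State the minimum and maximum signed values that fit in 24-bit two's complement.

min = -8388608, max = 8388607

Minimum: −2^23 = -8388608.
Maximum: 2^23 − 1 = 8388607.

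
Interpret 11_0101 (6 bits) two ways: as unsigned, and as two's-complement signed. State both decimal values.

Unsigned: 110101 = 53.
Signed: MSB=1 → 53 − 64 = -11.

unsigned = 53, signed = -11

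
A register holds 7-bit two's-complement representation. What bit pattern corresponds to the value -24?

|-24| = 24 = 0011000 in 7 bits.
Invert the bits: 1100111. Add 1: 1101000.

1101000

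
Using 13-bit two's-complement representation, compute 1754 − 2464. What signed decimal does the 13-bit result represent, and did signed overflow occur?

-710; no overflow

1754 → 0011011011010
2464 → 0100110100000
Subtract via negate-and-add: invert 0100110100000 + 1 = 1011001100000 (i.e. -2464).
  0011011011010
+ 1011001100000
= 1110100111010
Result 1110100111010: MSB = 1 → 7482 − 8192 = -710.
Addends (after negating the subtrahend) have opposite signs, so signed overflow cannot occur.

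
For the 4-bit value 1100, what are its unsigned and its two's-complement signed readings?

unsigned = 12, signed = -4

Unsigned: 1100 = 12.
Signed: MSB=1 → 12 − 16 = -4.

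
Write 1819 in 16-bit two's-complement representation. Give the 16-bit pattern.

1819 is non-negative, so write it directly in 16 bits: 0000011100011011.

0000011100011011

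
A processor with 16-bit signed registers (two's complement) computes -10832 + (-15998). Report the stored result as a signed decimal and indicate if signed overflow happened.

-10832 → 1101010110110000
-15998 → 1100000110000010
  1101010110110000
+ 1100000110000010
= 1001011100110010  (discard carry-out 1)
Result 1001011100110010: MSB = 1 → 38706 − 65536 = -26830.
Both addends are negative and so is the stored result: no signed overflow.

-26830; no overflow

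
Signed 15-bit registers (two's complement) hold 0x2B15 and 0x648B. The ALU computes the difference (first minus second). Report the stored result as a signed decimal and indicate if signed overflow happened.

-14710; overflow

0x2B15 = 010101100010101 = 11029 (signed)
0x648B = 110010010001011 = -7029 (signed)
Subtract via negate-and-add: invert 110010010001011 + 1 = 001101101110101 (i.e. 7029).
  010101100010101
+ 001101101110101
= 100011010001010
Result 100011010001010: MSB = 1 → 18058 − 32768 = -14710.
Both addends (after negating the subtrahend) are non-negative but the stored result is negative: signed overflow. The true value 11029 − (-7029) = 18058 lies outside [-16384, 16383].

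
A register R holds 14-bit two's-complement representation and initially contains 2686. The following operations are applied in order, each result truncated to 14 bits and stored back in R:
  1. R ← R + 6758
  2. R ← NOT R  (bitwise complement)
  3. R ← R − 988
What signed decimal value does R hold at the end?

5951

Start: R = 2686 = 00101001111110.
R = 2686 + 6758 = 9444; wraps to -6940 = 10010011100100
R = NOT 10010011100100 = 01101100011011 = 6939
R = 6939 − 988 = 5951 = 01011100111111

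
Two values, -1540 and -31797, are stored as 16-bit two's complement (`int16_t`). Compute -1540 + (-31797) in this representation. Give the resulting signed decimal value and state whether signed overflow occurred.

32199; overflow

-1540 → 1111100111111100
-31797 → 1000001111001011
  1111100111111100
+ 1000001111001011
= 0111110111000111  (discard carry-out 1)
Result 0111110111000111: MSB = 0 → value 32199.
Both addends are negative but the stored result is non-negative: signed overflow. The true value -1540 + (-31797) = -33337 lies outside [-32768, 32767].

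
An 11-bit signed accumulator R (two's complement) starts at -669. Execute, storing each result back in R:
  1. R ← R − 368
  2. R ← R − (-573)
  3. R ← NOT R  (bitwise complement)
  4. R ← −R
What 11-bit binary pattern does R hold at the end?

11000110001

Start: R = -669 = 10101100011.
R = -669 − 368 = -1037; wraps to 1011 = 01111110011
R = 1011 − (-573) = 1584; wraps to -464 = 11000110000
R = NOT 11000110000 = 00111001111 = 463
R = −(463) = -463 = 11000110001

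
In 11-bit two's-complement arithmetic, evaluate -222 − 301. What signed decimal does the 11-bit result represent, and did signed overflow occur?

-523; no overflow

-222 → 11100100010
301 → 00100101101
Subtract via negate-and-add: invert 00100101101 + 1 = 11011010011 (i.e. -301).
  11100100010
+ 11011010011
= 10111110101  (discard carry-out 1)
Result 10111110101: MSB = 1 → 1525 − 2048 = -523.
Both addends (after negating the subtrahend) are negative and so is the stored result: no signed overflow.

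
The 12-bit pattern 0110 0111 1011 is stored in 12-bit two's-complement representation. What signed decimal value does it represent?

1659

MSB is 0, so the value is non-negative: 011001111011 = 1659.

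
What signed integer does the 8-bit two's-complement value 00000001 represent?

1

MSB is 0, so the value is non-negative: 00000001 = 1.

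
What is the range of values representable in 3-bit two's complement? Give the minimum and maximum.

min = -4, max = 3

Minimum: −2^2 = -4.
Maximum: 2^2 − 1 = 3.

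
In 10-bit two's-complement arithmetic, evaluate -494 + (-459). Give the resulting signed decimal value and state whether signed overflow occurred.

-494 → 1000010010
-459 → 1000110101
  1000010010
+ 1000110101
= 0001000111  (discard carry-out 1)
Result 0001000111: MSB = 0 → value 71.
Both addends are negative but the stored result is non-negative: signed overflow. The true value -494 + (-459) = -953 lies outside [-512, 511].

71; overflow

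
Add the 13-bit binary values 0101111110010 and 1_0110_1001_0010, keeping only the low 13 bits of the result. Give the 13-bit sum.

  0101111110010
+ 1011010010010
= 0001010000100  (discard carry-out 1)

0001010000100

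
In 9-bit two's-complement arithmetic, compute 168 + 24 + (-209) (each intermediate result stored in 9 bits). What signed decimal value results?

-17

168 + 24 = 192 (011000000)
192 + (-209) = -17 (111101111)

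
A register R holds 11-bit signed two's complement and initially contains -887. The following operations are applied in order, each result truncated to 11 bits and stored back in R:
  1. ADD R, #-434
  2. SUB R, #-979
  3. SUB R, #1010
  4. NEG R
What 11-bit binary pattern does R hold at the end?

10101001000

Start: R = -887 = 10010001001.
R = -887 + (-434) = -1321; wraps to 727 = 01011010111
R = 727 − (-979) = 1706; wraps to -342 = 11010101010
R = -342 − 1010 = -1352; wraps to 696 = 01010111000
R = −(696) = -696 = 10101001000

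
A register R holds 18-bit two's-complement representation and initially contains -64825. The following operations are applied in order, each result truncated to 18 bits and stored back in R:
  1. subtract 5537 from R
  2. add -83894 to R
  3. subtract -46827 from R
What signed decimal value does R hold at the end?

-107429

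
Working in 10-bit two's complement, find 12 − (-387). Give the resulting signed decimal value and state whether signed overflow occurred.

399; no overflow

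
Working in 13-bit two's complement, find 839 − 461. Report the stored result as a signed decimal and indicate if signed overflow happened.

839 → 0001101000111
461 → 0000111001101
Subtract via negate-and-add: invert 0000111001101 + 1 = 1111000110011 (i.e. -461).
  0001101000111
+ 1111000110011
= 0000101111010  (discard carry-out 1)
Result 0000101111010: MSB = 0 → value 378.
Addends (after negating the subtrahend) have opposite signs, so signed overflow cannot occur.

378; no overflow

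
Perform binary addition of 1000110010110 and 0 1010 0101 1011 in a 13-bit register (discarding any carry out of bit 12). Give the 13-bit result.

  1000110010110
+ 0101001011011
= 1101111110001

1101111110001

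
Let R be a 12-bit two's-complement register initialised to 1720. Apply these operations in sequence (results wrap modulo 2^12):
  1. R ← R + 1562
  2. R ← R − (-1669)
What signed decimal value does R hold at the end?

855

Start: R = 1720 = 011010111000.
R = 1720 + 1562 = 3282; wraps to -814 = 110011010010
R = -814 − (-1669) = 855 = 001101010111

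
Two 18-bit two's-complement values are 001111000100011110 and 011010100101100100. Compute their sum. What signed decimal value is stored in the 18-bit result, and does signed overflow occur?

-91518; overflow

001111000100011110 = 61726 (signed)
011010100101100100 = 108900 (signed)
  001111000100011110
+ 011010100101100100
= 101001101010000010
Result 101001101010000010: MSB = 1 → 170626 − 262144 = -91518.
Both addends are non-negative but the stored result is negative: signed overflow. The true value 61726 + 108900 = 170626 lies outside [-131072, 131071].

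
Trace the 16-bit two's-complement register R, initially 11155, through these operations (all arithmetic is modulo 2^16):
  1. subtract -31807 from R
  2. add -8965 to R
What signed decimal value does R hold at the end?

-31539

Start: R = 11155 = 0010101110010011.
R = 11155 − (-31807) = 42962; wraps to -22574 = 1010011111010010
R = -22574 + (-8965) = -31539 = 1000010011001101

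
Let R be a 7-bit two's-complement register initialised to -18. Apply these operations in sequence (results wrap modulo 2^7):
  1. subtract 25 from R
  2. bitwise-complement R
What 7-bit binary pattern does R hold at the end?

0101010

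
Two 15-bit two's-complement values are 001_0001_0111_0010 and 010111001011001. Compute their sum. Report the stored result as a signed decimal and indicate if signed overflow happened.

001_0001_0111_0010 → 001000101110010 = 4466 (signed)
010111001011001 = 11865 (signed)
  001000101110010
+ 010111001011001
= 011111111001011
Result 011111111001011: MSB = 0 → value 16331.
Both addends are non-negative and so is the stored result: no signed overflow.

16331; no overflow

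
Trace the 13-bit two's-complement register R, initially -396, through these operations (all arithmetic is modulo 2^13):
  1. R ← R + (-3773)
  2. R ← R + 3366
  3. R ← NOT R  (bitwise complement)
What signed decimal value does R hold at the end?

Start: R = -396 = 1111001110100.
R = -396 + (-3773) = -4169; wraps to 4023 = 0111110110111
R = 4023 + 3366 = 7389; wraps to -803 = 1110011011101
R = NOT 1110011011101 = 0001100100010 = 802

802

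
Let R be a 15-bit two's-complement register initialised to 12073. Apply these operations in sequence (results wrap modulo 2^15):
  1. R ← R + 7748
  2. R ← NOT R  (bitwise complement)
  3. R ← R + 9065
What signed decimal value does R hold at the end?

Start: R = 12073 = 010111100101001.
R = 12073 + 7748 = 19821; wraps to -12947 = 100110101101101
R = NOT 100110101101101 = 011001010010010 = 12946
R = 12946 + 9065 = 22011; wraps to -10757 = 101010111111011

-10757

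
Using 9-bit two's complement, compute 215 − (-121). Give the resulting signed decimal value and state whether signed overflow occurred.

-176; overflow

215 → 011010111
-121 → 110000111
Subtract via negate-and-add: invert 110000111 + 1 = 001111001 (i.e. 121).
  011010111
+ 001111001
= 101010000
Result 101010000: MSB = 1 → 336 − 512 = -176.
Both addends (after negating the subtrahend) are non-negative but the stored result is negative: signed overflow. The true value 215 − (-121) = 336 lies outside [-256, 255].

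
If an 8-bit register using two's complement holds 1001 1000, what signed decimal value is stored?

-104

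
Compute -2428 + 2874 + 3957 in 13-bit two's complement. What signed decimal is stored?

-2428 + 2874 = 446 (0000110111110)
446 + 3957 = 4403 → wraps to -3789 (1000100110011)

-3789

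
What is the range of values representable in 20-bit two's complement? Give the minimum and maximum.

min = -524288, max = 524287

Minimum: −2^19 = -524288.
Maximum: 2^19 − 1 = 524287.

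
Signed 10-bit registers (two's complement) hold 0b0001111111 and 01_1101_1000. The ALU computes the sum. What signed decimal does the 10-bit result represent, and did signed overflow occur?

-425; overflow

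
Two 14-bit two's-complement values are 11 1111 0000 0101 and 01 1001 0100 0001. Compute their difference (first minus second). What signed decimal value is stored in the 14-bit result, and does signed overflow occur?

-6716; no overflow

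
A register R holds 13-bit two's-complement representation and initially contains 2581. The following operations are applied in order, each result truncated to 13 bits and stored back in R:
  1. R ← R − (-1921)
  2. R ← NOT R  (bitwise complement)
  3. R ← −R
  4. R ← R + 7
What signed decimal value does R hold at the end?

Start: R = 2581 = 0101000010101.
R = 2581 − (-1921) = 4502; wraps to -3690 = 1000110010110
R = NOT 1000110010110 = 0111001101001 = 3689
R = −(3689) = -3689 = 1000110010111
R = -3689 + 7 = -3682 = 1000110011110

-3682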